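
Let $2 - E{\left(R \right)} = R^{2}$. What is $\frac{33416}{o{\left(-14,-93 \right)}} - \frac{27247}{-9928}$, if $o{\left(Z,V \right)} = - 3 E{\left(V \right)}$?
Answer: $\frac{1038568475}{257542248} \approx 4.0326$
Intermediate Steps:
$E{\left(R \right)} = 2 - R^{2}$
$o{\left(Z,V \right)} = -6 + 3 V^{2}$ ($o{\left(Z,V \right)} = - 3 \left(2 - V^{2}\right) = -6 + 3 V^{2}$)
$\frac{33416}{o{\left(-14,-93 \right)}} - \frac{27247}{-9928} = \frac{33416}{-6 + 3 \left(-93\right)^{2}} - \frac{27247}{-9928} = \frac{33416}{-6 + 3 \cdot 8649} - - \frac{27247}{9928} = \frac{33416}{-6 + 25947} + \frac{27247}{9928} = \frac{33416}{25941} + \frac{27247}{9928} = \frac{1038568475}{257542248}$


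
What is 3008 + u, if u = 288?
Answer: 3296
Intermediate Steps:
3008 + u = 3008 + 288 = 3296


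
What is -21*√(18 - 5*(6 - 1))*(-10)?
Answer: 210*I*√7 ≈ 555.61*I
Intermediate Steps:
-21*√(18 - 5*(6 - 1))*(-10) = -21*√(18 - 5*5)*(-10) = -21*√(18 - 25)*(-10) = -21*I*√7*(-10) = 210*I*√7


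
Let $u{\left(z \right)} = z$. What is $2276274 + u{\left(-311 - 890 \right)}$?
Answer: $2275073$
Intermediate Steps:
$2276274 + u{\left(-311 - 890 \right)} = 2276274 - 1201 = 2275073$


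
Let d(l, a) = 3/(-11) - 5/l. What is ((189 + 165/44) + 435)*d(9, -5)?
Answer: -11439/22 ≈ -519.95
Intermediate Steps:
d(l, a) = -3/11 - 5/l (d(l, a) = 3*(-1/11) - 5/l = -3/11 - 5/l)
((189 + 165/44) + 435)*d(9, -5) = ((189 + 165/44) + 435)*(-3/11 - 5/9) = ((189 + 165*(1/44)) + 435)*(-3/11 - 5*⅑) = ((189 + 15/4) + 435)*(-3/11 - 5/9) = (771/4 + 435)*(-82/99) = (2511/4)*(-82/99) = -11439/22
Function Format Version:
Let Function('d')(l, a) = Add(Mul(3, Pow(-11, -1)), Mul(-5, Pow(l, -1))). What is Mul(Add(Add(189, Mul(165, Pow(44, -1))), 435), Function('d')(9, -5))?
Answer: Rational(-11439, 22) ≈ -519.95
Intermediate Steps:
Function('d')(l, a) = Add(Rational(-3, 11), Mul(-5, Pow(l, -1))) (Function('d')(l, a) = Add(Mul(3, Rational(-1, 11)), Mul(-5, Pow(l, -1))) = Add(Rational(-3, 11), Mul(-5, Pow(l, -1))))
Mul(Add(Add(189, Mul(165, Pow(44, -1))), 435), Function('d')(9, -5)) = Mul(Add(Add(189, Mul(165, Pow(44, -1))), 435), Add(Rational(-3, 11), Mul(-5, Pow(9, -1)))) = Mul(Add(Add(189, Mul(165, Rational(1, 44))), 435), Add(Rational(-3, 11), Mul(-5, Rational(1, 9)))) = Mul(Add(Add(189, Rational(15, 4)), 435), Add(Rational(-3, 11), Rational(-5, 9))) = Mul(Add(Rational(771, 4), 435), Rational(-82, 99)) = Mul(Rational(2511, 4), Rational(-82, 99)) = Rational(-11439, 22)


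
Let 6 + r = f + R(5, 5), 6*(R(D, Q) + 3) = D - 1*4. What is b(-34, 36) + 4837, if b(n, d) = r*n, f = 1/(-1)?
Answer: 15514/3 ≈ 5171.3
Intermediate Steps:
R(D, Q) = -11/3 + D/6 (R(D, Q) = -3 + (D - 1*4)/6 = -3 + (D - 4)/6 = -3 + (-4 + D)/6 = -3 + (-2/3 + D/6) = -11/3 + D/6)
f = -1
r = -59/6 (r = -6 + (-1 + (-11/3 + (1/6)*5)) = -6 + (-1 + (-11/3 + 5/6)) = -6 + (-1 - 17/6) = -6 - 23/6 = -59/6 ≈ -9.8333)
b(n, d) = -59*n/6
b(-34, 36) + 4837 = -59/6*(-34) + 4837 = 1003/3 + 4837 = 15514/3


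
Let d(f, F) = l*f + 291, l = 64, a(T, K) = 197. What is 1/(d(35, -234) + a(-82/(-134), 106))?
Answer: 1/2728 ≈ 0.00036657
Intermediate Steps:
d(f, F) = 291 + 64*f (d(f, F) = 64*f + 291 = 291 + 64*f)
1/(d(35, -234) + a(-82/(-134), 106)) = 1/((291 + 64*35) + 197) = 1/((291 + 2240) + 197) = 1/(2531 + 197) = 1/2728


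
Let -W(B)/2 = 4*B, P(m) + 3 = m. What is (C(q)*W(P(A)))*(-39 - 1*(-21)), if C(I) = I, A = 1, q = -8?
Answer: 2304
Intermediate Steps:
P(m) = -3 + m
W(B) = -8*B
(C(q)*W(P(A)))*(-39 - 1*(-21)) = (-(-64)*(-3 + 1))*(-39 - 1*(-21)) = (-(-64)*(-2))*(-39 + 21) = -8*16*(-18) = -128*(-18) = 2304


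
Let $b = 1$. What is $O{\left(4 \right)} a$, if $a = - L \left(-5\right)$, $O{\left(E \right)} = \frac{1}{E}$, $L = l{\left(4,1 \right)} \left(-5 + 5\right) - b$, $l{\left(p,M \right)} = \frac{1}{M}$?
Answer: $- \frac{5}{4} \approx -1.25$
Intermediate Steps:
$L = -1$ ($L = \frac{-5 + 5}{1} - 1 = 1 \cdot 0 - 1 = 0 - 1 = -1$)
$a = -5$ ($a = \left(-1\right) \left(-1\right) \left(-5\right) = 1 \left(-5\right) = -5$)
$O{\left(4 \right)} a = \frac{1}{4} \left(-5\right) = - \frac{5}{4}$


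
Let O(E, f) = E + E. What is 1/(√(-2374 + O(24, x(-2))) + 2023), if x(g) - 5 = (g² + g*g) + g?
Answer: 2023/4094855 - I*√2326/4094855 ≈ 0.00049403 - 1.1778e-5*I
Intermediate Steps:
x(g) = 5 + g + 2*g² (x(g) = 5 + ((g² + g*g) + g) = 5 + ((g² + g²) + g) = 5 + (2*g² + g) = 5 + (g + 2*g²) = 5 + g + 2*g²)
O(E, f) = 2*E
1/(√(-2374 + O(24, x(-2))) + 2023) = 1/(√(-2374 + 2*24) + 2023) = 1/(√(-2374 + 48) + 2023) = 1/(√(-2326) + 2023) = 1/(I*√2326 + 2023) = 1/(2023 + I*√2326)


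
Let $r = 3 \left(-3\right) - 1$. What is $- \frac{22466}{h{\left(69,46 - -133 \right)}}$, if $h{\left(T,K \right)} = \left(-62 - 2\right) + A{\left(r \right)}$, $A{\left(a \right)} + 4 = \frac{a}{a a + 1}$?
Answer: $\frac{1134533}{3439} \approx 329.9$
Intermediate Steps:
$r = -10$ ($r = -9 - 1 = -10$)
$A{\left(a \right)} = -4 + \frac{a}{1 + a^{2}}$ ($A{\left(a \right)} = -4 + \frac{a}{a a + 1} = -4 + \frac{a}{a^{2} + 1} = -4 + \frac{a}{1 + a^{2}}$)
$h{\left(T,K \right)} = - \frac{6878}{101}$ ($h{\left(T,K \right)} = \left(-62 - 2\right) + \frac{-4 - 10 - 4 \left(-10\right)^{2}}{1 + \left(-10\right)^{2}} = -64 + \frac{-4 - 10 - 400}{1 + 100} = -64 + \frac{-4 - 10 - 400}{101} = -64 + \frac{1}{101} \left(-414\right) = -64 - \frac{414}{101} = - \frac{6878}{101}$)
$- \frac{22466}{h{\left(69,46 - -133 \right)}} = - \frac{22466}{- \frac{6878}{101}} = \left(-22466\right) \left(- \frac{101}{6878}\right) = \frac{1134533}{3439}$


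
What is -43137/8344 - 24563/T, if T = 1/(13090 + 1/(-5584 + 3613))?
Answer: -5287884549601435/16446024 ≈ -3.2153e+8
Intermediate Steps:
T = 1971/25800389 (T = 1/(13090 + 1/(-1971)) = 1/(13090 - 1/1971) = 1/(25800389/1971) = 1971/25800389 ≈ 7.6394e-5)
-43137/8344 - 24563/T = -43137/8344 - 24563/1971/25800389 = -43137*1/8344 - 24563*25800389/1971 = -43137/8344 - 633734955007/1971 = -5287884549601435/16446024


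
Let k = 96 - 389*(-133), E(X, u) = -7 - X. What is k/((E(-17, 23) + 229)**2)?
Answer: 51833/57121 ≈ 0.90742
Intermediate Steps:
k = 51833 (k = 96 + 51737 = 51833)
k/((E(-17, 23) + 229)**2) = 51833/(((-7 - 1*(-17)) + 229)**2) = 51833/(((-7 + 17) + 229)**2) = 51833/((10 + 229)**2) = 51833/(239**2) = 51833/57121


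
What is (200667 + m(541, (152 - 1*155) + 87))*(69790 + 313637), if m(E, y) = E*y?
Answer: 94365602397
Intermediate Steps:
(200667 + m(541, (152 - 1*155) + 87))*(69790 + 313637) = (200667 + 541*((152 - 1*155) + 87))*(69790 + 313637) = (200667 + 541*((152 - 155) + 87))*383427 = (200667 + 541*(-3 + 87))*383427 = (200667 + 541*84)*383427 = (200667 + 45444)*383427 = 246111*383427 = 94365602397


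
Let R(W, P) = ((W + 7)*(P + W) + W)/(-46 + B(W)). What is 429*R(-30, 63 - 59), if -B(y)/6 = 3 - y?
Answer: -60918/61 ≈ -998.66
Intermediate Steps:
B(y) = -18 + 6*y (B(y) = -6*(3 - y) = -18 + 6*y)
R(W, P) = (W + (7 + W)*(P + W))/(-64 + 6*W) (R(W, P) = ((W + 7)*(P + W) + W)/(-46 + (-18 + 6*W)) = ((7 + W)*(P + W) + W)/(-64 + 6*W) = (W + (7 + W)*(P + W))/(-64 + 6*W))
429*R(-30, 63 - 59) = 429*(((-30)**2 + 7*(63 - 59) + 8*(-30) + (63 - 59)*(-30))/(2*(-32 + 3*(-30)))) = 429*((900 + 7*4 - 240 + 4*(-30))/(2*(-32 - 90))) = 429*((1/2)*(900 + 28 - 240 - 120)/(-122)) = 429*((1/2)*(-1/122)*568) = 429*(-142/61) = -60918/61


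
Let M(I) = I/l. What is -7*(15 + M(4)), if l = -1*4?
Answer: -98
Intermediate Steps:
l = -4
M(I) = -I/4 (M(I) = I/(-4) = I*(-1/4) = -I/4)
-7*(15 + M(4)) = -7*(15 - 1/4*4) = -7*(15 - 1) = -7*14 = -98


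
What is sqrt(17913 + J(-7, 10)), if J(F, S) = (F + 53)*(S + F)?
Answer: sqrt(18051) ≈ 134.35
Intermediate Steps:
J(F, S) = (53 + F)*(F + S)
sqrt(17913 + J(-7, 10)) = sqrt(17913 + ((-7)**2 + 53*(-7) + 53*10 - 7*10)) = sqrt(17913 + (49 - 371 + 530 - 70)) = sqrt(17913 + 138) = sqrt(18051)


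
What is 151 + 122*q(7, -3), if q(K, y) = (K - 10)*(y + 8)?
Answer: -1679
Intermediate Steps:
q(K, y) = (-10 + K)*(8 + y)
151 + 122*q(7, -3) = 151 + 122*(-80 - 10*(-3) + 8*7 + 7*(-3)) = 151 + 122*(-80 + 30 + 56 - 21) = 151 + 122*(-15) = 151 - 1830 = -1679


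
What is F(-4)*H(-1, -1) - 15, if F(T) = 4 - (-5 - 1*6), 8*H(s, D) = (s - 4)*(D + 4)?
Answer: -345/8 ≈ -43.125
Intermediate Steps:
H(s, D) = (-4 + s)*(4 + D)/8 (H(s, D) = ((s - 4)*(D + 4))/8 = ((-4 + s)*(4 + D))/8 = (-4 + s)*(4 + D)/8)
F(T) = 15 (F(T) = 4 - (-5 - 6) = 4 - 1*(-11) = 4 + 11 = 15)
F(-4)*H(-1, -1) - 15 = 15*(-2 + (½)*(-1) - ½*(-1) + (⅛)*(-1)*(-1)) - 15 = 15*(-2 - ½ + ½ + ⅛) - 15 = 15*(-15/8) - 15 = -225/8 - 15 = -345/8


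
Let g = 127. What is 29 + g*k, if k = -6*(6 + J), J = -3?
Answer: -2257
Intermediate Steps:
k = -18 (k = -6*(6 - 3) = -6*3 = -18)
29 + g*k = 29 + 127*(-18) = 29 - 2286 = -2257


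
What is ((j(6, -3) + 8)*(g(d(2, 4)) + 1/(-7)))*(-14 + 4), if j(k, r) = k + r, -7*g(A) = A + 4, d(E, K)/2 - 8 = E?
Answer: 2750/7 ≈ 392.86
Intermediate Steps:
d(E, K) = 16 + 2*E
g(A) = -4/7 - A/7 (g(A) = -(A + 4)/7 = -(4 + A)/7 = -4/7 - A/7)
((j(6, -3) + 8)*(g(d(2, 4)) + 1/(-7)))*(-14 + 4) = (((6 - 3) + 8)*((-4/7 - (16 + 2*2)/7) + 1/(-7)))*(-14 + 4) = ((3 + 8)*((-4/7 - (16 + 4)/7) - ⅐))*(-10) = (11*((-4/7 - ⅐*20) - ⅐))*(-10) = (11*((-4/7 - 20/7) - ⅐))*(-10) = (11*(-24/7 - ⅐))*(-10) = (11*(-25/7))*(-10) = -275/7*(-10) = 2750/7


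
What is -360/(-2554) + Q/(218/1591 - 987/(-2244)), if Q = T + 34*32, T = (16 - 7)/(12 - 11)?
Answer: 1667252939632/876664331 ≈ 1901.8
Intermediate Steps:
T = 9 (T = 9/1 = 9*1 = 9)
Q = 1097 (Q = 9 + 34*32 = 9 + 1088 = 1097)
-360/(-2554) + Q/(218/1591 - 987/(-2244)) = -360/(-2554) + 1097/(218/1591 - 987/(-2244)) = -360*(-1/2554) + 1097/(218*(1/1591) - 987*(-1/2244)) = 180/1277 + 1097/(218/1591 + 329/748) = 180/1277 + 1097/(686503/1190068) = 180/1277 + 1097*(1190068/686503) = 180/1277 + 1305504596/686503 = 1667252939632/876664331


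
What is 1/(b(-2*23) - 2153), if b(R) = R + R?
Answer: -1/2245 ≈ -0.00044543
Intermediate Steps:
b(R) = 2*R
1/(b(-2*23) - 2153) = 1/(2*(-2*23) - 2153) = 1/(2*(-46) - 2153) = 1/(-92 - 2153) = 1/(-2245) = -1/2245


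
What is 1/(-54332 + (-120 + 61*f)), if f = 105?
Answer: -1/48047 ≈ -2.0813e-5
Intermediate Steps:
1/(-54332 + (-120 + 61*f)) = 1/(-54332 + (-120 + 61*105)) = 1/(-54332 + (-120 + 6405)) = 1/(-54332 + 6285) = 1/(-48047) = -1/48047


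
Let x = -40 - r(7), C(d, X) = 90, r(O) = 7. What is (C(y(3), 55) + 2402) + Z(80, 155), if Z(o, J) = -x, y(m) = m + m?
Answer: 2539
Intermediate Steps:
y(m) = 2*m
x = -47 (x = -40 - 1*7 = -40 - 7 = -47)
Z(o, J) = 47 (Z(o, J) = -1*(-47) = 47)
(C(y(3), 55) + 2402) + Z(80, 155) = (90 + 2402) + 47 = 2492 + 47 = 2539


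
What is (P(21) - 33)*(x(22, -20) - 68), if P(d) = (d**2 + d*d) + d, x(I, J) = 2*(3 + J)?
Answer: -88740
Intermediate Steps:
x(I, J) = 6 + 2*J
P(d) = d + 2*d**2 (P(d) = (d**2 + d**2) + d = 2*d**2 + d = d + 2*d**2)
(P(21) - 33)*(x(22, -20) - 68) = (21*(1 + 2*21) - 33)*((6 + 2*(-20)) - 68) = (21*(1 + 42) - 33)*((6 - 40) - 68) = (21*43 - 33)*(-34 - 68) = (903 - 33)*(-102) = 870*(-102) = -88740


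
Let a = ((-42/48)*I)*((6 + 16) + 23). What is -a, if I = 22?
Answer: 3465/4 ≈ 866.25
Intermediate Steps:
a = -3465/4 (a = (-42/48*22)*((6 + 16) + 23) = (-42*1/48*22)*(22 + 23) = -7/8*22*45 = -77/4*45 = -3465/4 ≈ -866.25)
-a = -1*(-3465/4) = 3465/4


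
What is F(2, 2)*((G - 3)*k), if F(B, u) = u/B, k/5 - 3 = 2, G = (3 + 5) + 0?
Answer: 125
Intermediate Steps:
G = 8 (G = 8 + 0 = 8)
k = 25 (k = 15 + 5*2 = 15 + 10 = 25)
F(2, 2)*((G - 3)*k) = (2/2)*((8 - 3)*25) = (2*(½))*(5*25) = 1*125 = 125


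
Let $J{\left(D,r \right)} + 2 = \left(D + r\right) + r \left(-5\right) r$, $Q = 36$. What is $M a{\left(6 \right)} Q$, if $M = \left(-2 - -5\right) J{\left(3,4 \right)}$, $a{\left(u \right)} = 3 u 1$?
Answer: $-145800$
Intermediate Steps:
$J{\left(D,r \right)} = -2 + D + r - 5 r^{2}$ ($J{\left(D,r \right)} = -2 + \left(\left(D + r\right) + r \left(-5\right) r\right) = -2 + \left(\left(D + r\right) + - 5 r r\right) = -2 - \left(- D - r + 5 r^{2}\right) = -2 + \left(D + r - 5 r^{2}\right) = -2 + D + r - 5 r^{2}$)
$a{\left(u \right)} = 3 u$
$M = -225$ ($M = \left(-2 - -5\right) \left(-2 + 3 + 4 - 5 \cdot 4^{2}\right) = \left(-2 + 5\right) \left(-2 + 3 + 4 - 80\right) = 3 \left(-2 + 3 + 4 - 80\right) = 3 \left(-75\right) = -225$)
$M a{\left(6 \right)} Q = - 225 \cdot 3 \cdot 6 \cdot 36 = \left(-225\right) 18 \cdot 36 = \left(-4050\right) 36 = -145800$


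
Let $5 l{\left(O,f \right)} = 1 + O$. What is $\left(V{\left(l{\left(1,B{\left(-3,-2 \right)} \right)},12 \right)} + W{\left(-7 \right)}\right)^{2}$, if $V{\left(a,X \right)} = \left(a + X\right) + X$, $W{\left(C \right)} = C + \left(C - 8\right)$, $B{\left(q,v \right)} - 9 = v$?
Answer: $\frac{144}{25} \approx 5.76$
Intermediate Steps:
$B{\left(q,v \right)} = 9 + v$
$l{\left(O,f \right)} = \frac{1}{5} + \frac{O}{5}$ ($l{\left(O,f \right)} = \frac{1 + O}{5} = \frac{1}{5} + \frac{O}{5}$)
$W{\left(C \right)} = -8 + 2 C$ ($W{\left(C \right)} = C + \left(-8 + C\right) = -8 + 2 C$)
$V{\left(a,X \right)} = a + 2 X$ ($V{\left(a,X \right)} = \left(X + a\right) + X = a + 2 X$)
$\left(V{\left(l{\left(1,B{\left(-3,-2 \right)} \right)},12 \right)} + W{\left(-7 \right)}\right)^{2} = \left(\left(\left(\frac{1}{5} + \frac{1}{5} \cdot 1\right) + 2 \cdot 12\right) + \left(-8 + 2 \left(-7\right)\right)\right)^{2} = \left(\left(\left(\frac{1}{5} + \frac{1}{5}\right) + 24\right) - 22\right)^{2} = \left(\left(\frac{2}{5} + 24\right) - 22\right)^{2} = \left(\frac{122}{5} - 22\right)^{2} = \left(\frac{12}{5}\right)^{2} = \frac{144}{25}$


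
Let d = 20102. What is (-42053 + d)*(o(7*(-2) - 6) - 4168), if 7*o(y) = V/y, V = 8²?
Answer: 3202563096/35 ≈ 9.1502e+7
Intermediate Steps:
V = 64
o(y) = 64/(7*y) (o(y) = (64/y)/7 = 64/(7*y))
(-42053 + d)*(o(7*(-2) - 6) - 4168) = (-42053 + 20102)*(64/(7*(7*(-2) - 6)) - 4168) = -21951*(64/(7*(-14 - 6)) - 4168) = -21951*((64/7)/(-20) - 4168) = -21951*((64/7)*(-1/20) - 4168) = -21951*(-16/35 - 4168) = -21951*(-145896/35) = 3202563096/35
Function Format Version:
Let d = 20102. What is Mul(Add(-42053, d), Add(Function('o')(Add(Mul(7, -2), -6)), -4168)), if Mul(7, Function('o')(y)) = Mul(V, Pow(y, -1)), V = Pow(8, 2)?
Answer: Rational(3202563096, 35) ≈ 9.1502e+7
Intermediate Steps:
V = 64
Function('o')(y) = Mul(Rational(64, 7), Pow(y, -1)) (Function('o')(y) = Mul(Rational(1, 7), Mul(64, Pow(y, -1))) = Mul(Rational(64, 7), Pow(y, -1)))
Mul(Add(-42053, d), Add(Function('o')(Add(Mul(7, -2), -6)), -4168)) = Mul(Add(-42053, 20102), Add(Mul(Rational(64, 7), Pow(Add(Mul(7, -2), -6), -1)), -4168)) = Mul(-21951, Add(Mul(Rational(64, 7), Pow(Add(-14, -6), -1)), -4168)) = Mul(-21951, Add(Mul(Rational(64, 7), Pow(-20, -1)), -4168)) = Mul(-21951, Add(Mul(Rational(64, 7), Rational(-1, 20)), -4168)) = Mul(-21951, Add(Rational(-16, 35), -4168)) = Mul(-21951, Rational(-145896, 35)) = Rational(3202563096, 35)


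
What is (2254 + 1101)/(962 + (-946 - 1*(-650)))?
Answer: 3355/666 ≈ 5.0375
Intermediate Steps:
(2254 + 1101)/(962 + (-946 - 1*(-650))) = 3355/(962 + (-946 + 650)) = 3355/(962 - 296) = 3355/666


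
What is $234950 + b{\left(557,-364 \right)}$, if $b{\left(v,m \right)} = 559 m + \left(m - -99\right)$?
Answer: $31209$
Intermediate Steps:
$b{\left(v,m \right)} = 99 + 560 m$ ($b{\left(v,m \right)} = 559 m + \left(m + 99\right) = 559 m + \left(99 + m\right) = 99 + 560 m$)
$234950 + b{\left(557,-364 \right)} = 234950 + \left(99 + 560 \left(-364\right)\right) = 234950 + \left(99 - 203840\right) = 234950 - 203741 = 31209$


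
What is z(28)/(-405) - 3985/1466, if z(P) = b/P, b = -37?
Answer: -22567829/8312220 ≈ -2.7150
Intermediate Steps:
z(P) = -37/P
z(28)/(-405) - 3985/1466 = -37/28/(-405) - 3985/1466 = -37*1/28*(-1/405) - 3985*1/1466 = -37/28*(-1/405) - 3985/1466 = 37/11340 - 3985/1466 = -22567829/8312220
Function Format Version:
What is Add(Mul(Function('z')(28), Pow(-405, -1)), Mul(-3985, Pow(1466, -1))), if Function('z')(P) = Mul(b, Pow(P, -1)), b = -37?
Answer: Rational(-22567829, 8312220) ≈ -2.7150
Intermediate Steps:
Function('z')(P) = Mul(-37, Pow(P, -1))
Add(Mul(Function('z')(28), Pow(-405, -1)), Mul(-3985, Pow(1466, -1))) = Add(Mul(Mul(-37, Pow(28, -1)), Pow(-405, -1)), Mul(-3985, Pow(1466, -1))) = Add(Mul(Mul(-37, Rational(1, 28)), Rational(-1, 405)), Mul(-3985, Rational(1, 1466))) = Add(Mul(Rational(-37, 28), Rational(-1, 405)), Rational(-3985, 1466)) = Add(Rational(37, 11340), Rational(-3985, 1466)) = Rational(-22567829, 8312220)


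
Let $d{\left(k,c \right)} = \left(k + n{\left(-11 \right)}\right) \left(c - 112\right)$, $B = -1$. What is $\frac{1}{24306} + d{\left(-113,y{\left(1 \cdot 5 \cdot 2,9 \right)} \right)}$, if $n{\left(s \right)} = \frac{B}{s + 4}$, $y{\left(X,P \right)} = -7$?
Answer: $\frac{326429581}{24306} \approx 13430.0$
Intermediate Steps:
$n{\left(s \right)} = - \frac{1}{4 + s}$ ($n{\left(s \right)} = \frac{1}{s + 4} \left(-1\right) = \frac{1}{4 + s} \left(-1\right) = - \frac{1}{4 + s}$)
$d{\left(k,c \right)} = \left(-112 + c\right) \left(\frac{1}{7} + k\right)$ ($d{\left(k,c \right)} = \left(k - \frac{1}{4 - 11}\right) \left(c - 112\right) = \left(k - \frac{1}{-7}\right) \left(-112 + c\right) = \left(k - - \frac{1}{7}\right) \left(-112 + c\right) = \left(k + \frac{1}{7}\right) \left(-112 + c\right) = \left(\frac{1}{7} + k\right) \left(-112 + c\right) = \left(-112 + c\right) \left(\frac{1}{7} + k\right)$)
$\frac{1}{24306} + d{\left(-113,y{\left(1 \cdot 5 \cdot 2,9 \right)} \right)} = \frac{1}{24306} - -13430 = \frac{1}{24306} + \left(-16 + 12656 - 1 + 791\right) = \frac{1}{24306} + 13430 = \frac{326429581}{24306}$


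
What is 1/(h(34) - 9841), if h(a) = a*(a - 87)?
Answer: -1/11643 ≈ -8.5889e-5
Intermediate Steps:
h(a) = a*(-87 + a)
1/(h(34) - 9841) = 1/(34*(-87 + 34) - 9841) = 1/(34*(-53) - 9841) = 1/(-1802 - 9841) = 1/(-11643) = -1/11643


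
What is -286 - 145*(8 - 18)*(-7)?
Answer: -10436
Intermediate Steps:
-286 - 145*(8 - 18)*(-7) = -286 - (-1450)*(-7) = -286 - 145*70 = -286 - 10150 = -10436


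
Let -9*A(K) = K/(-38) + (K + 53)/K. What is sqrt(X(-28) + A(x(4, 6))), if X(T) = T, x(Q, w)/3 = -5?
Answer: I*sqrt(81179970)/1710 ≈ 5.269*I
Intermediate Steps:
x(Q, w) = -15 (x(Q, w) = 3*(-5) = -15)
A(K) = K/342 - (53 + K)/(9*K) (A(K) = -(K/(-38) + (K + 53)/K)/9 = -(K*(-1/38) + (53 + K)/K)/9 = -(-K/38 + (53 + K)/K)/9 = K/342 - (53 + K)/(9*K))
sqrt(X(-28) + A(x(4, 6))) = sqrt(-28 + (1/342)*(-2014 - 15*(-38 - 15))/(-15)) = sqrt(-28 + (1/342)*(-1/15)*(-2014 - 15*(-53))) = sqrt(-28 + (1/342)*(-1/15)*(-2014 + 795)) = sqrt(-28 + (1/342)*(-1/15)*(-1219)) = sqrt(-28 + 1219/5130) = sqrt(-142421/5130) = I*sqrt(81179970)/1710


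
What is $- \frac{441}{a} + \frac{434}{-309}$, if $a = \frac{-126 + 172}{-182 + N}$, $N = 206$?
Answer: $- \frac{1645210}{7107} \approx -231.49$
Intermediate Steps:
$a = \frac{23}{12}$ ($a = \frac{-126 + 172}{-182 + 206} = \frac{46}{24} = 46 \cdot \frac{1}{24} = \frac{23}{12} \approx 1.9167$)
$- \frac{441}{a} + \frac{434}{-309} = - \frac{441}{\frac{23}{12}} + \frac{434}{-309} = \left(-441\right) \frac{12}{23} + 434 \left(- \frac{1}{309}\right) = - \frac{5292}{23} - \frac{434}{309} = - \frac{1645210}{7107}$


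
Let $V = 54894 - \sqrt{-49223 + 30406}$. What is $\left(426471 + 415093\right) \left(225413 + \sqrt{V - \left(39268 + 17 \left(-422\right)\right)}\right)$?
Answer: $189699465932 + 841564 \sqrt{22800 - i \sqrt{18817}} \approx 1.8983 \cdot 10^{11} - 3.8226 \cdot 10^{5} i$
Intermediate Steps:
$V = 54894 - i \sqrt{18817}$ ($V = 54894 - \sqrt{-18817} = 54894 - i \sqrt{18817} \approx 54894.0 - 137.18 i$)
$\left(426471 + 415093\right) \left(225413 + \sqrt{V - \left(39268 + 17 \left(-422\right)\right)}\right) = \left(426471 + 415093\right) \left(225413 + \sqrt{\left(54894 - i \sqrt{18817}\right) - \left(39268 + 17 \left(-422\right)\right)}\right) = 841564 \left(225413 + \sqrt{\left(54894 - i \sqrt{18817}\right) - 32094}\right) = 841564 \left(225413 + \sqrt{22800 - i \sqrt{18817}}\right) = 189699465932 + 841564 \sqrt{22800 - i \sqrt{18817}}$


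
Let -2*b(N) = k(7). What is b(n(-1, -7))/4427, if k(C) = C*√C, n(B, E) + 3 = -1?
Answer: -7*√7/8854 ≈ -0.0020917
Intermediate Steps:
n(B, E) = -4 (n(B, E) = -3 - 1 = -4)
k(C) = C^(3/2)
b(N) = -7*√7/2
b(n(-1, -7))/4427 = -7*√7/2/4427 = -7*√7/2*(1/4427) = -7*√7/8854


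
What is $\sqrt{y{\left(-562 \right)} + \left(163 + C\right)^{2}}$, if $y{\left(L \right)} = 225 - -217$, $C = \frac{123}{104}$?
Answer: $\frac{\sqrt{296336297}}{104} \approx 165.52$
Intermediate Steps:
$C = \frac{123}{104}$ ($C = 123 \cdot \frac{1}{104} = \frac{123}{104} \approx 1.1827$)
$y{\left(L \right)} = 442$ ($y{\left(L \right)} = 225 + 217 = 442$)
$\sqrt{y{\left(-562 \right)} + \left(163 + C\right)^{2}} = \sqrt{442 + \left(163 + \frac{123}{104}\right)^{2}} = \sqrt{442 + \left(\frac{17075}{104}\right)^{2}} = \sqrt{442 + \frac{291555625}{10816}} = \sqrt{\frac{296336297}{10816}} = \frac{\sqrt{296336297}}{104}$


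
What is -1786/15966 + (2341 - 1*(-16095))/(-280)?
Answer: -36856157/558810 ≈ -65.955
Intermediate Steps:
-1786/15966 + (2341 - 1*(-16095))/(-280) = -1786*1/15966 + (2341 + 16095)*(-1/280) = -893/7983 + 18436*(-1/280) = -893/7983 - 4609/70 = -36856157/558810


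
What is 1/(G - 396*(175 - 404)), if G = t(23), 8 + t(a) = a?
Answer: 1/90699 ≈ 1.1025e-5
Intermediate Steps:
t(a) = -8 + a
G = 15 (G = -8 + 23 = 15)
1/(G - 396*(175 - 404)) = 1/(15 - 396*(175 - 404)) = 1/(15 - 396*(-229)) = 1/(15 + 90684) = 1/90699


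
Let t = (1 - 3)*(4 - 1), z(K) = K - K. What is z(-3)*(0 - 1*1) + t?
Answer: -6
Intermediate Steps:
z(K) = 0
t = -6 (t = -2*3 = -6)
z(-3)*(0 - 1*1) + t = 0*(0 - 1*1) - 6 = 0*(0 - 1) - 6 = 0*(-1) - 6 = 0 - 6 = -6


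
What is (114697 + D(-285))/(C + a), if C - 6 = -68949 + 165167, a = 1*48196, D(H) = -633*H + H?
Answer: 294817/144420 ≈ 2.0414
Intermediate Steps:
D(H) = -632*H
a = 48196
C = 96224 (C = 6 + (-68949 + 165167) = 6 + 96218 = 96224)
(114697 + D(-285))/(C + a) = (114697 - 632*(-285))/(96224 + 48196) = (114697 + 180120)/144420 = 294817*(1/144420) = 294817/144420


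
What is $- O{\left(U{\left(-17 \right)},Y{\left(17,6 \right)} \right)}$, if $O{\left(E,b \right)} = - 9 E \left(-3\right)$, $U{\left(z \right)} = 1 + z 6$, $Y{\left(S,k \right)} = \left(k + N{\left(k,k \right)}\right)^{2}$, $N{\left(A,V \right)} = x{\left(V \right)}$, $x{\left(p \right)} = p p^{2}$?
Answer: $2727$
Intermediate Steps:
$x{\left(p \right)} = p^{3}$
$N{\left(A,V \right)} = V^{3}$
$Y{\left(S,k \right)} = \left(k + k^{3}\right)^{2}$
$U{\left(z \right)} = 1 + 6 z$
$O{\left(E,b \right)} = 27 E$
$- O{\left(U{\left(-17 \right)},Y{\left(17,6 \right)} \right)} = - 27 \left(1 + 6 \left(-17\right)\right) = - 27 \left(1 - 102\right) = - 27 \left(-101\right) = \left(-1\right) \left(-2727\right) = 2727$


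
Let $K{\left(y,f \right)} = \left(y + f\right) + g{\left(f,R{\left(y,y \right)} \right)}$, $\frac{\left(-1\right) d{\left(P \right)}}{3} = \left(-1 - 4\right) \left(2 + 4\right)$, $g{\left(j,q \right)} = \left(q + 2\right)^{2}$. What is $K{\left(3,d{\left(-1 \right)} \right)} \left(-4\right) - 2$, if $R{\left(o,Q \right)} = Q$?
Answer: $-474$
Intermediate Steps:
$g{\left(j,q \right)} = \left(2 + q\right)^{2}$
$d{\left(P \right)} = 90$ ($d{\left(P \right)} = - 3 \left(-1 - 4\right) \left(2 + 4\right) = - 3 \left(\left(-5\right) 6\right) = \left(-3\right) \left(-30\right) = 90$)
$K{\left(y,f \right)} = f + y + \left(2 + y\right)^{2}$ ($K{\left(y,f \right)} = \left(y + f\right) + \left(2 + y\right)^{2} = \left(f + y\right) + \left(2 + y\right)^{2} = f + y + \left(2 + y\right)^{2}$)
$K{\left(3,d{\left(-1 \right)} \right)} \left(-4\right) - 2 = \left(90 + 3 + \left(2 + 3\right)^{2}\right) \left(-4\right) - 2 = \left(90 + 3 + 5^{2}\right) \left(-4\right) - 2 = \left(90 + 3 + 25\right) \left(-4\right) - 2 = 118 \left(-4\right) - 2 = -472 - 2 = -474$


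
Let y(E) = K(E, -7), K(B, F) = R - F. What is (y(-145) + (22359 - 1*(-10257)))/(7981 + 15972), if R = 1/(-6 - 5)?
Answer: 358852/263483 ≈ 1.3620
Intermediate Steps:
R = -1/11 (R = 1/(-11) = -1/11 ≈ -0.090909)
K(B, F) = -1/11 - F
y(E) = 76/11 (y(E) = -1/11 - 1*(-7) = -1/11 + 7 = 76/11)
(y(-145) + (22359 - 1*(-10257)))/(7981 + 15972) = (76/11 + (22359 - 1*(-10257)))/(7981 + 15972) = (76/11 + (22359 + 10257))/23953 = (76/11 + 32616)*(1/23953) = (358852/11)*(1/23953) = 358852/263483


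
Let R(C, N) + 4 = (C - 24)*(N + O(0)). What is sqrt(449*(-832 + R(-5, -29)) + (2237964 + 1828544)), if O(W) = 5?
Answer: 88*sqrt(517) ≈ 2000.9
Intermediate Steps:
R(C, N) = -4 + (-24 + C)*(5 + N) (R(C, N) = -4 + (C - 24)*(N + 5) = -4 + (-24 + C)*(5 + N))
sqrt(449*(-832 + R(-5, -29)) + (2237964 + 1828544)) = sqrt(449*(-832 + (-124 - 24*(-29) + 5*(-5) - 5*(-29))) + (2237964 + 1828544)) = sqrt(449*(-832 + (-124 + 696 - 25 + 145)) + 4066508) = sqrt(449*(-832 + 692) + 4066508) = sqrt(449*(-140) + 4066508) = sqrt(-62860 + 4066508) = sqrt(4003648) = 88*sqrt(517)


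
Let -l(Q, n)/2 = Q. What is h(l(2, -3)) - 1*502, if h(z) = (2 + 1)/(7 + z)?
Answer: -501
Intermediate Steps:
l(Q, n) = -2*Q
h(z) = 3/(7 + z)
h(l(2, -3)) - 1*502 = 3/(7 - 2*2) - 1*502 = 3/(7 - 4) - 502 = 3/3 - 502 = 3*(⅓) - 502 = 1 - 502 = -501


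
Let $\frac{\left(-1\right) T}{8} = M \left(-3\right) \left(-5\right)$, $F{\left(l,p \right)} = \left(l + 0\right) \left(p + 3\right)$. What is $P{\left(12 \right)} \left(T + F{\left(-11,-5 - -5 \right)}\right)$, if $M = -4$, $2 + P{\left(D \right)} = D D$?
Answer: $63474$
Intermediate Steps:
$P{\left(D \right)} = -2 + D^{2}$ ($P{\left(D \right)} = -2 + D D = -2 + D^{2}$)
$F{\left(l,p \right)} = l \left(3 + p\right)$
$T = 480$ ($T = - 8 \left(-4\right) \left(-3\right) \left(-5\right) = - 8 \cdot 12 \left(-5\right) = \left(-8\right) \left(-60\right) = 480$)
$P{\left(12 \right)} \left(T + F{\left(-11,-5 - -5 \right)}\right) = \left(-2 + 12^{2}\right) \left(480 - 11 \left(3 - 0\right)\right) = \left(-2 + 144\right) \left(480 - 11 \left(3 + \left(-5 + 5\right)\right)\right) = 142 \left(480 - 11 \left(3 + 0\right)\right) = 142 \left(480 - 33\right) = 142 \cdot 447 = 63474$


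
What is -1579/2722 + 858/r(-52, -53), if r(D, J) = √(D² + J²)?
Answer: -1579/2722 + 858*√5513/5513 ≈ 10.976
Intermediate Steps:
-1579/2722 + 858/r(-52, -53) = -1579/2722 + 858/(√((-52)² + (-53)²)) = -1579*1/2722 + 858/(√(2704 + 2809)) = -1579/2722 + 858/(√5513) = -1579/2722 + 858*(√5513/5513) = -1579/2722 + 858*√5513/5513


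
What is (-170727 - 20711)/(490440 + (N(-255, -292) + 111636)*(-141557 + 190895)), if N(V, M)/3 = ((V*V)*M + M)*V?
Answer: -481/1800665869776 ≈ -2.6712e-10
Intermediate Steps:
N(V, M) = 3*V*(M + M*V²) (N(V, M) = 3*(((V*V)*M + M)*V) = 3*((V²*M + M)*V) = 3*((M*V² + M)*V) = 3*((M + M*V²)*V) = 3*(V*(M + M*V²)) = 3*V*(M + M*V²))
(-170727 - 20711)/(490440 + (N(-255, -292) + 111636)*(-141557 + 190895)) = (-170727 - 20711)/(490440 + (3*(-292)*(-255)*(1 + (-255)²) + 111636)*(-141557 + 190895)) = -191438/(490440 + (3*(-292)*(-255)*(1 + 65025) + 111636)*49338) = -191438/(490440 + (3*(-292)*(-255)*65026 + 111636)*49338) = -191438/(490440 + (14525507880 + 111636)*49338) = -191438/(490440 + 14525619516*49338) = -191438/(490440 + 716665015680408) = -191438/716665016170848 = -191438*1/716665016170848 = -481/1800665869776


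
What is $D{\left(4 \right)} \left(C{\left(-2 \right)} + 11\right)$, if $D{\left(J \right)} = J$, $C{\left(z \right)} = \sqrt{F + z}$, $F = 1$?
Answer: $44 + 4 i \approx 44.0 + 4.0 i$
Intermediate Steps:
$C{\left(z \right)} = \sqrt{1 + z}$
$D{\left(4 \right)} \left(C{\left(-2 \right)} + 11\right) = 4 \left(\sqrt{1 - 2} + 11\right) = 4 \left(\sqrt{-1} + 11\right) = 4 \left(i + 11\right) = 4 \left(11 + i\right) = 44 + 4 i$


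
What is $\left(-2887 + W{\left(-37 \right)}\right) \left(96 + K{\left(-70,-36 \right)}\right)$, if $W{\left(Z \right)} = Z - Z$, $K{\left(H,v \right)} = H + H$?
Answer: $127028$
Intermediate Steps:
$K{\left(H,v \right)} = 2 H$
$W{\left(Z \right)} = 0$
$\left(-2887 + W{\left(-37 \right)}\right) \left(96 + K{\left(-70,-36 \right)}\right) = \left(-2887 + 0\right) \left(96 + 2 \left(-70\right)\right) = - 2887 \left(96 - 140\right) = \left(-2887\right) \left(-44\right) = 127028$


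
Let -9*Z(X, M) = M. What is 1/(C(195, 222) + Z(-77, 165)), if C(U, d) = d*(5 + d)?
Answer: 3/151127 ≈ 1.9851e-5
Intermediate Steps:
Z(X, M) = -M/9
1/(C(195, 222) + Z(-77, 165)) = 1/(222*(5 + 222) - ⅑*165) = 1/(222*227 - 55/3) = 1/(50394 - 55/3) = 1/(151127/3) = 3/151127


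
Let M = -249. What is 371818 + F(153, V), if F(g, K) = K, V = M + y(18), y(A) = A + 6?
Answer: 371593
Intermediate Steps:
y(A) = 6 + A
V = -225 (V = -249 + (6 + 18) = -249 + 24 = -225)
371818 + F(153, V) = 371818 - 225 = 371593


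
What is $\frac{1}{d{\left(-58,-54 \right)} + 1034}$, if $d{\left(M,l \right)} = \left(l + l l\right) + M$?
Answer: $\frac{1}{3838} \approx 0.00026055$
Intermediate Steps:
$d{\left(M,l \right)} = M + l + l^{2}$ ($d{\left(M,l \right)} = \left(l + l^{2}\right) + M = M + l + l^{2}$)
$\frac{1}{d{\left(-58,-54 \right)} + 1034} = \frac{1}{\left(-58 - 54 + \left(-54\right)^{2}\right) + 1034} = \frac{1}{\left(-58 - 54 + 2916\right) + 1034} = \frac{1}{2804 + 1034} = \frac{1}{3838}$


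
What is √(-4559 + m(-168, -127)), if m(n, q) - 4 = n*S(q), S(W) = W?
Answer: √16781 ≈ 129.54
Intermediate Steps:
m(n, q) = 4 + n*q
√(-4559 + m(-168, -127)) = √(-4559 + (4 - 168*(-127))) = √(-4559 + (4 + 21336)) = √(-4559 + 21340) = √16781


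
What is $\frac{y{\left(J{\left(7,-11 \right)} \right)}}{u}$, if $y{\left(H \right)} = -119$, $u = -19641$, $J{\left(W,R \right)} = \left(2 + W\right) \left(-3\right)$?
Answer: $\frac{119}{19641} \approx 0.0060588$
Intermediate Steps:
$J{\left(W,R \right)} = -6 - 3 W$
$\frac{y{\left(J{\left(7,-11 \right)} \right)}}{u} = - \frac{119}{-19641} = \left(-119\right) \left(- \frac{1}{19641}\right) = \frac{119}{19641}$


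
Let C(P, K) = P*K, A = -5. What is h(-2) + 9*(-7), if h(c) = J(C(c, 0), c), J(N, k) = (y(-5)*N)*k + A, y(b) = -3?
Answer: -68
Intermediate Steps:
C(P, K) = K*P
J(N, k) = -5 - 3*N*k (J(N, k) = (-3*N)*k - 5 = -3*N*k - 5 = -5 - 3*N*k)
h(c) = -5 (h(c) = -5 - 3*0*c*c = -5 - 3*0*c = -5 + 0 = -5)
h(-2) + 9*(-7) = -5 + 9*(-7) = -5 - 63 = -68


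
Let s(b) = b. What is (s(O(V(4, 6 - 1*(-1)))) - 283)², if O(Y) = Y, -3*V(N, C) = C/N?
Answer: 11580409/144 ≈ 80420.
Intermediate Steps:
V(N, C) = -C/(3*N)
(s(O(V(4, 6 - 1*(-1)))) - 283)² = (-⅓*(6 - 1*(-1))/4 - 283)² = (-⅓*(6 + 1)*¼ - 283)² = (-⅓*7*¼ - 283)² = (-7/12 - 283)² = (-3403/12)² = 11580409/144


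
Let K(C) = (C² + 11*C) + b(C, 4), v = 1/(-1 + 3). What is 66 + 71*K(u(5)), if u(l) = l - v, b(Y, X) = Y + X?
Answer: 22487/4 ≈ 5621.8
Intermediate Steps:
v = ½ (v = 1/2 = ½ ≈ 0.50000)
b(Y, X) = X + Y
u(l) = -½ + l (u(l) = l - 1*½ = l - ½ = -½ + l)
K(C) = 4 + C² + 12*C (K(C) = (C² + 11*C) + (4 + C) = 4 + C² + 12*C)
66 + 71*K(u(5)) = 66 + 71*(4 + (-½ + 5)² + 12*(-½ + 5)) = 66 + 71*(4 + (9/2)² + 12*(9/2)) = 66 + 71*(4 + 81/4 + 54) = 66 + 71*(313/4) = 66 + 22223/4 = 22487/4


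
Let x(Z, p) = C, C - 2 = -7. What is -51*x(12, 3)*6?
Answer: 1530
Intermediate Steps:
C = -5 (C = 2 - 7 = -5)
x(Z, p) = -5
-51*x(12, 3)*6 = -51*(-5)*6 = 255*6 = 1530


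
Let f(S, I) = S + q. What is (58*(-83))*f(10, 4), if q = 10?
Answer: -96280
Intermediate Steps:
f(S, I) = 10 + S (f(S, I) = S + 10 = 10 + S)
(58*(-83))*f(10, 4) = (58*(-83))*(10 + 10) = -4814*20 = -96280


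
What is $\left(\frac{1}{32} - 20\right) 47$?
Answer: $- \frac{30033}{32} \approx -938.53$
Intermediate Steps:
$\left(\frac{1}{32} - 20\right) 47 = \left(- \frac{639}{32}\right) 47 = - \frac{30033}{32}$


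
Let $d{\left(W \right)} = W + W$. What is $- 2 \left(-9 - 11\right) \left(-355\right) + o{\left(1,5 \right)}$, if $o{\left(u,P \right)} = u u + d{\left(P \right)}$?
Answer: $-14189$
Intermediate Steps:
$d{\left(W \right)} = 2 W$
$o{\left(u,P \right)} = u^{2} + 2 P$ ($o{\left(u,P \right)} = u u + 2 P = u^{2} + 2 P$)
$- 2 \left(-9 - 11\right) \left(-355\right) + o{\left(1,5 \right)} = - 2 \left(-9 - 11\right) \left(-355\right) + \left(1^{2} + 2 \cdot 5\right) = \left(-2\right) \left(-20\right) \left(-355\right) + \left(1 + 10\right) = 40 \left(-355\right) + 11 = -14200 + 11 = -14189$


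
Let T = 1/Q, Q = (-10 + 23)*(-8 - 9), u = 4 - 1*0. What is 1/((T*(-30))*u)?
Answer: 221/120 ≈ 1.8417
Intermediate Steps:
u = 4 (u = 4 + 0 = 4)
Q = -221 (Q = 13*(-17) = -221)
T = -1/221 (T = 1/(-221) = -1/221 ≈ -0.0045249)
1/((T*(-30))*u) = 1/(-1/221*(-30)*4) = 1/((30/221)*4) = 1/(120/221) = 221/120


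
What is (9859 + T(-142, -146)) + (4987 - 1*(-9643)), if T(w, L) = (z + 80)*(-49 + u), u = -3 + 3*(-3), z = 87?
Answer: 14302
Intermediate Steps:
u = -12 (u = -3 - 9 = -12)
T(w, L) = -10187 (T(w, L) = (87 + 80)*(-49 - 12) = 167*(-61) = -10187)
(9859 + T(-142, -146)) + (4987 - 1*(-9643)) = (9859 - 10187) + (4987 - 1*(-9643)) = -328 + (4987 + 9643) = -328 + 14630 = 14302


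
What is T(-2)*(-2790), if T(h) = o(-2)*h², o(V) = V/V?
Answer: -11160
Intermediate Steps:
o(V) = 1
T(h) = h² (T(h) = 1*h² = h²)
T(-2)*(-2790) = (-2)²*(-2790) = 4*(-2790) = -11160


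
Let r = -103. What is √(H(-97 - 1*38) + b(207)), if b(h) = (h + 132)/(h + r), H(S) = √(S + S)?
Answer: √(8814 + 8112*I*√30)/52 ≈ 3.1632 + 2.5973*I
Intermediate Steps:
H(S) = √2*√S (H(S) = √(2*S) = √2*√S)
b(h) = (132 + h)/(-103 + h) (b(h) = (h + 132)/(h - 103) = (132 + h)/(-103 + h))
√(H(-97 - 1*38) + b(207)) = √(√2*√(-97 - 1*38) + (132 + 207)/(-103 + 207)) = √(√2*√(-97 - 38) + 339/104) = √(√2*√(-135) + (1/104)*339) = √(√2*(3*I*√15) + 339/104) = √(3*I*√30 + 339/104) = √(339/104 + 3*I*√30)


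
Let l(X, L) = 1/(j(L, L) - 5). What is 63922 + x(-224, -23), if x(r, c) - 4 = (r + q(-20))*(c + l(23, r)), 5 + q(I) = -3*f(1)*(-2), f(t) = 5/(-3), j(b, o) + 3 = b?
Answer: 16106375/232 ≈ 69424.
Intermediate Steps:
j(b, o) = -3 + b
l(X, L) = 1/(-8 + L) (l(X, L) = 1/((-3 + L) - 5) = 1/(-8 + L))
f(t) = -5/3 (f(t) = 5*(-1/3) = -5/3)
q(I) = -15 (q(I) = -5 - 3*(-5/3)*(-2) = -5 + 5*(-2) = -5 - 10 = -15)
x(r, c) = 4 + (-15 + r)*(c + 1/(-8 + r)) (x(r, c) = 4 + (r - 15)*(c + 1/(-8 + r)) = 4 + (-15 + r)*(c + 1/(-8 + r)))
63922 + x(-224, -23) = 63922 + (-15 - 224 + (-8 - 224)*(4 - 15*(-23) - 23*(-224)))/(-8 - 224) = 63922 + (-15 - 224 - 232*(4 + 345 + 5152))/(-232) = 63922 - (-15 - 224 - 232*5501)/232 = 63922 - (-15 - 224 - 1276232)/232 = 63922 - 1/232*(-1276471) = 63922 + 1276471/232 = 16106375/232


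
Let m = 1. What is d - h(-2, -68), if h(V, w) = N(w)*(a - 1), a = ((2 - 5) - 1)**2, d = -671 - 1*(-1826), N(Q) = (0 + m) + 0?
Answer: 1140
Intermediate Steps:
N(Q) = 1 (N(Q) = (0 + 1) + 0 = 1 + 0 = 1)
d = 1155 (d = -671 + 1826 = 1155)
a = 16 (a = (-3 - 1)**2 = (-4)**2 = 16)
h(V, w) = 15 (h(V, w) = 1*(16 - 1) = 1*15 = 15)
d - h(-2, -68) = 1155 - 1*15 = 1155 - 15 = 1140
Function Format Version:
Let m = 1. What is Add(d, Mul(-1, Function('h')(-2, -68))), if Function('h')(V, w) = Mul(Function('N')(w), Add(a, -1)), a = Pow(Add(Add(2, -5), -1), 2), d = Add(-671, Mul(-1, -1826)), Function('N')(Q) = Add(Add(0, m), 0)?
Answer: 1140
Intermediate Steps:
Function('N')(Q) = 1 (Function('N')(Q) = Add(Add(0, 1), 0) = Add(1, 0) = 1)
d = 1155 (d = Add(-671, 1826) = 1155)
a = 16 (a = Pow(Add(-3, -1), 2) = Pow(-4, 2) = 16)
Function('h')(V, w) = 15 (Function('h')(V, w) = Mul(1, Add(16, -1)) = Mul(1, 15) = 15)
Add(d, Mul(-1, Function('h')(-2, -68))) = Add(1155, Mul(-1, 15)) = Add(1155, -15) = 1140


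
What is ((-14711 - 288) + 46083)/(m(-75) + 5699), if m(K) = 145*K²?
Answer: 7771/205331 ≈ 0.037846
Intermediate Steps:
((-14711 - 288) + 46083)/(m(-75) + 5699) = ((-14711 - 288) + 46083)/(145*(-75)² + 5699) = (-14999 + 46083)/(145*5625 + 5699) = 31084/(815625 + 5699) = 31084/821324 = 31084*(1/821324) = 7771/205331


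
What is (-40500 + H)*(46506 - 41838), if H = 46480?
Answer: 27914640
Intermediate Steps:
(-40500 + H)*(46506 - 41838) = (-40500 + 46480)*(46506 - 41838) = 5980*4668 = 27914640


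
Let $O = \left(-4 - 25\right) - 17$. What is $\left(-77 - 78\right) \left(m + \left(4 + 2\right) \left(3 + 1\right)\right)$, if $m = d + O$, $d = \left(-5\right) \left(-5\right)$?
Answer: $-465$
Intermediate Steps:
$O = -46$ ($O = -29 - 17 = -46$)
$d = 25$
$m = -21$ ($m = 25 - 46 = -21$)
$\left(-77 - 78\right) \left(m + \left(4 + 2\right) \left(3 + 1\right)\right) = \left(-77 - 78\right) \left(-21 + \left(4 + 2\right) \left(3 + 1\right)\right) = \left(-77 - 78\right) \left(-21 + 6 \cdot 4\right) = - 155 \left(-21 + 24\right) = \left(-155\right) 3 = -465$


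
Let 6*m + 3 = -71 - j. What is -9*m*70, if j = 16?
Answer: 9450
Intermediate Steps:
m = -15 (m = -½ + (-71 - 1*16)/6 = -½ + (-71 - 16)/6 = -½ + (⅙)*(-87) = -½ - 29/2 = -15)
-9*m*70 = -9*(-15)*70 = 135*70 = 9450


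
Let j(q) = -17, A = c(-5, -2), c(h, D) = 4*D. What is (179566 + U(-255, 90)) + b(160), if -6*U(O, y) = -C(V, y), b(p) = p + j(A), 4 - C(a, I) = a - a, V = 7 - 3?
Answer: 539129/3 ≈ 1.7971e+5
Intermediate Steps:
V = 4
A = -8 (A = 4*(-2) = -8)
C(a, I) = 4 (C(a, I) = 4 - (a - a) = 4 - 1*0 = 4 + 0 = 4)
b(p) = -17 + p (b(p) = p - 17 = -17 + p)
U(O, y) = 2/3 (U(O, y) = -(-1)*4/6 = -1/6*(-4) = 2/3)
(179566 + U(-255, 90)) + b(160) = (179566 + 2/3) + (-17 + 160) = 538700/3 + 143 = 539129/3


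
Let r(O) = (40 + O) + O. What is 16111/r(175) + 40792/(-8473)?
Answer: 120599623/3304470 ≈ 36.496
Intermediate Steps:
r(O) = 40 + 2*O
16111/r(175) + 40792/(-8473) = 16111/(40 + 2*175) + 40792/(-8473) = 16111/(40 + 350) + 40792*(-1/8473) = 16111/390 - 40792/8473 = 120599623/3304470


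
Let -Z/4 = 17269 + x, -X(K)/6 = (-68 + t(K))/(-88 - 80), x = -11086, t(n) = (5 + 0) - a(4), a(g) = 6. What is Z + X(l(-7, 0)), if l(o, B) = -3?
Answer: -692565/28 ≈ -24734.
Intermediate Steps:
t(n) = -1 (t(n) = (5 + 0) - 1*6 = 5 - 6 = -1)
X(K) = -69/28 (X(K) = -6*(-68 - 1)/(-88 - 80) = -(-414)/(-168) = -(-414)*(-1)/168 = -6*23/56 = -69/28)
Z = -24732 (Z = -4*(17269 - 11086) = -4*6183 = -24732)
Z + X(l(-7, 0)) = -24732 - 69/28 = -692565/28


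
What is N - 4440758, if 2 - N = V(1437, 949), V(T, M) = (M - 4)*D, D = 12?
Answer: -4452096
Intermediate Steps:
V(T, M) = -48 + 12*M (V(T, M) = (M - 4)*12 = (-4 + M)*12 = -48 + 12*M)
N = -11338 (N = 2 - (-48 + 12*949) = 2 - (-48 + 11388) = 2 - 1*11340 = 2 - 11340 = -11338)
N - 4440758 = -11338 - 4440758 = -4452096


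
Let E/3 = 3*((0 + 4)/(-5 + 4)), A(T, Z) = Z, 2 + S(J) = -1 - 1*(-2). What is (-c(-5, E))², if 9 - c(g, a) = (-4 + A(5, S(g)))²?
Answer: 256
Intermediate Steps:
S(J) = -1 (S(J) = -2 + (-1 - 1*(-2)) = -2 + (-1 + 2) = -2 + 1 = -1)
E = -36 (E = 3*(3*((0 + 4)/(-5 + 4))) = 3*(3*(4/(-1))) = 3*(3*(4*(-1))) = 3*(3*(-4)) = 3*(-12) = -36)
c(g, a) = -16 (c(g, a) = 9 - (-4 - 1)² = 9 - 1*(-5)² = 9 - 1*25 = 9 - 25 = -16)
(-c(-5, E))² = (-1*(-16))² = 16² = 256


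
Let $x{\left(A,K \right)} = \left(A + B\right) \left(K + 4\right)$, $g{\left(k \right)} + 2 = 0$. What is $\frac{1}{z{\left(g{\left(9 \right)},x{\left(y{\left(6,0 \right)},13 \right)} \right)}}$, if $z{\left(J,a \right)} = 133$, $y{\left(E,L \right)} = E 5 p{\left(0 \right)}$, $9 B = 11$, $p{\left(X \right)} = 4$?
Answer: $\frac{1}{133} \approx 0.0075188$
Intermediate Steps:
$g{\left(k \right)} = -2$ ($g{\left(k \right)} = -2 + 0 = -2$)
$B = \frac{11}{9}$ ($B = \frac{1}{9} \cdot 11 = \frac{11}{9} \approx 1.2222$)
$y{\left(E,L \right)} = 20 E$ ($y{\left(E,L \right)} = E 5 \cdot 4 = 5 E 4 = 20 E$)
$x{\left(A,K \right)} = \left(4 + K\right) \left(\frac{11}{9} + A\right)$ ($x{\left(A,K \right)} = \left(A + \frac{11}{9}\right) \left(K + 4\right) = \left(\frac{11}{9} + A\right) \left(4 + K\right) = \left(4 + K\right) \left(\frac{11}{9} + A\right)$)
$\frac{1}{z{\left(g{\left(9 \right)},x{\left(y{\left(6,0 \right)},13 \right)} \right)}} = \frac{1}{133}$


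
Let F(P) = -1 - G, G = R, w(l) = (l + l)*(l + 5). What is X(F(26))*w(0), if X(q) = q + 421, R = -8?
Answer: 0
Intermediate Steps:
w(l) = 2*l*(5 + l) (w(l) = (2*l)*(5 + l) = 2*l*(5 + l))
G = -8
F(P) = 7 (F(P) = -1 - 1*(-8) = -1 + 8 = 7)
X(q) = 421 + q
X(F(26))*w(0) = (421 + 7)*(2*0*(5 + 0)) = 428*(2*0*5) = 428*0 = 0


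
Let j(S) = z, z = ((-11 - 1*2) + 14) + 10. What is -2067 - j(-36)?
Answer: -2078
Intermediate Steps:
z = 11 (z = ((-11 - 2) + 14) + 10 = (-13 + 14) + 10 = 1 + 10 = 11)
j(S) = 11
-2067 - j(-36) = -2067 - 1*11 = -2067 - 11 = -2078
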